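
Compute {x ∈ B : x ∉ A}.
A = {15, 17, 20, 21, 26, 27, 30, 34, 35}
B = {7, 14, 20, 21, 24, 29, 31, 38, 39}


Set A = {15, 17, 20, 21, 26, 27, 30, 34, 35}
Set B = {7, 14, 20, 21, 24, 29, 31, 38, 39}
Check each element of B against A:
7 ∉ A (include), 14 ∉ A (include), 20 ∈ A, 21 ∈ A, 24 ∉ A (include), 29 ∉ A (include), 31 ∉ A (include), 38 ∉ A (include), 39 ∉ A (include)
Elements of B not in A: {7, 14, 24, 29, 31, 38, 39}

{7, 14, 24, 29, 31, 38, 39}


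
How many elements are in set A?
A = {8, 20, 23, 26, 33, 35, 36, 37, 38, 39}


Set A = {8, 20, 23, 26, 33, 35, 36, 37, 38, 39}
Listing elements: 8, 20, 23, 26, 33, 35, 36, 37, 38, 39
Counting: 10 elements
|A| = 10

10


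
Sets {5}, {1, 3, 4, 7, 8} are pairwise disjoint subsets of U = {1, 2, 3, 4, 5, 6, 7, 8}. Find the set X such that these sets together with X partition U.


U = {1, 2, 3, 4, 5, 6, 7, 8}
Shown blocks: {5}, {1, 3, 4, 7, 8}
A partition's blocks are pairwise disjoint and cover U, so the missing block = U \ (union of shown blocks).
Union of shown blocks: {1, 3, 4, 5, 7, 8}
Missing block = U \ (union) = {2, 6}

{2, 6}


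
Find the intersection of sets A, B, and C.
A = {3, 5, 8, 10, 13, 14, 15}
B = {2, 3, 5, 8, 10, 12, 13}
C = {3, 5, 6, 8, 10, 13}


Set A = {3, 5, 8, 10, 13, 14, 15}
Set B = {2, 3, 5, 8, 10, 12, 13}
Set C = {3, 5, 6, 8, 10, 13}
First, A ∩ B = {3, 5, 8, 10, 13}
Then, (A ∩ B) ∩ C = {3, 5, 8, 10, 13}

{3, 5, 8, 10, 13}


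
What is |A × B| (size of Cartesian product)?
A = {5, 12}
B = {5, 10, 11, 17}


Set A = {5, 12} has 2 elements.
Set B = {5, 10, 11, 17} has 4 elements.
|A × B| = |A| × |B| = 2 × 4 = 8

8


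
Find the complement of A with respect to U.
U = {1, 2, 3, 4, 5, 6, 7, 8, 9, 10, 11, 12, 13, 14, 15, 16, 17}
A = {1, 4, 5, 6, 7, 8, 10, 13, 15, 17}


Universal set U = {1, 2, 3, 4, 5, 6, 7, 8, 9, 10, 11, 12, 13, 14, 15, 16, 17}
Set A = {1, 4, 5, 6, 7, 8, 10, 13, 15, 17}
A' = U \ A = elements in U but not in A
Checking each element of U:
1 (in A, exclude), 2 (not in A, include), 3 (not in A, include), 4 (in A, exclude), 5 (in A, exclude), 6 (in A, exclude), 7 (in A, exclude), 8 (in A, exclude), 9 (not in A, include), 10 (in A, exclude), 11 (not in A, include), 12 (not in A, include), 13 (in A, exclude), 14 (not in A, include), 15 (in A, exclude), 16 (not in A, include), 17 (in A, exclude)
A' = {2, 3, 9, 11, 12, 14, 16}

{2, 3, 9, 11, 12, 14, 16}


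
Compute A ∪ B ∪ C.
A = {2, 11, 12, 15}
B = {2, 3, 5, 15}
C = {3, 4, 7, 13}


Set A = {2, 11, 12, 15}
Set B = {2, 3, 5, 15}
Set C = {3, 4, 7, 13}
First, A ∪ B = {2, 3, 5, 11, 12, 15}
Then, (A ∪ B) ∪ C = {2, 3, 4, 5, 7, 11, 12, 13, 15}

{2, 3, 4, 5, 7, 11, 12, 13, 15}


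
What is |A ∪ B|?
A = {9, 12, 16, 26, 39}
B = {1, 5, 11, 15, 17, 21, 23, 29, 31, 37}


Set A = {9, 12, 16, 26, 39}, |A| = 5
Set B = {1, 5, 11, 15, 17, 21, 23, 29, 31, 37}, |B| = 10
A ∩ B = {}, |A ∩ B| = 0
|A ∪ B| = |A| + |B| - |A ∩ B| = 5 + 10 - 0 = 15

15


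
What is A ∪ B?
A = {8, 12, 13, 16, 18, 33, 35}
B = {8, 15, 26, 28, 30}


Set A = {8, 12, 13, 16, 18, 33, 35}
Set B = {8, 15, 26, 28, 30}
A ∪ B includes all elements in either set.
Elements from A: {8, 12, 13, 16, 18, 33, 35}
Elements from B not already included: {15, 26, 28, 30}
A ∪ B = {8, 12, 13, 15, 16, 18, 26, 28, 30, 33, 35}

{8, 12, 13, 15, 16, 18, 26, 28, 30, 33, 35}


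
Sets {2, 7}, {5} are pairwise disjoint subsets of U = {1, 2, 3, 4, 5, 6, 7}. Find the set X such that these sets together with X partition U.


U = {1, 2, 3, 4, 5, 6, 7}
Shown blocks: {2, 7}, {5}
A partition's blocks are pairwise disjoint and cover U, so the missing block = U \ (union of shown blocks).
Union of shown blocks: {2, 5, 7}
Missing block = U \ (union) = {1, 3, 4, 6}

{1, 3, 4, 6}


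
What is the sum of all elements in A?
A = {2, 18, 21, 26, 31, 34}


Set A = {2, 18, 21, 26, 31, 34}
Sum = 2 + 18 + 21 + 26 + 31 + 34 = 132

132


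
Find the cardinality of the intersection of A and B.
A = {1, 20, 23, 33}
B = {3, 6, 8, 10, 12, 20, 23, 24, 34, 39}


Set A = {1, 20, 23, 33}
Set B = {3, 6, 8, 10, 12, 20, 23, 24, 34, 39}
A ∩ B = {20, 23}
|A ∩ B| = 2

2


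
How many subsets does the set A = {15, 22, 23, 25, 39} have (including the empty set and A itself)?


Set A = {15, 22, 23, 25, 39}
|A| = 5
The power set P(A) contains all subsets of A.
|P(A)| = 2^|A| = 2^5 = 32

32


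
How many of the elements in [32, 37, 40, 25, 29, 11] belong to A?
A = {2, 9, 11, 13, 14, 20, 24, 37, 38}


Set A = {2, 9, 11, 13, 14, 20, 24, 37, 38}
Candidates: [32, 37, 40, 25, 29, 11]
Check each candidate:
32 ∉ A, 37 ∈ A, 40 ∉ A, 25 ∉ A, 29 ∉ A, 11 ∈ A
Count of candidates in A: 2

2


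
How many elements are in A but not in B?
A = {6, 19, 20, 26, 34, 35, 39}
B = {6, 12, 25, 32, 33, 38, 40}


Set A = {6, 19, 20, 26, 34, 35, 39}
Set B = {6, 12, 25, 32, 33, 38, 40}
A \ B = {19, 20, 26, 34, 35, 39}
|A \ B| = 6

6


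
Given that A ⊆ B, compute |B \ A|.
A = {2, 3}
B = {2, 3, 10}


Set A = {2, 3}, |A| = 2
Set B = {2, 3, 10}, |B| = 3
Since A ⊆ B: B \ A = {10}
|B| - |A| = 3 - 2 = 1

1


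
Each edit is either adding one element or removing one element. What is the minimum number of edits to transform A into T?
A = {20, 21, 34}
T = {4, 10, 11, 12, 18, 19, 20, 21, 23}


Set A = {20, 21, 34}
Set T = {4, 10, 11, 12, 18, 19, 20, 21, 23}
Elements to remove from A (in A, not in T): {34} → 1 removals
Elements to add to A (in T, not in A): {4, 10, 11, 12, 18, 19, 23} → 7 additions
Total edits = 1 + 7 = 8

8


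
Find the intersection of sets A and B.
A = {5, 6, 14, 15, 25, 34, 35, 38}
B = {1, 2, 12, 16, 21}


Set A = {5, 6, 14, 15, 25, 34, 35, 38}
Set B = {1, 2, 12, 16, 21}
A ∩ B includes only elements in both sets.
Check each element of A against B:
5 ✗, 6 ✗, 14 ✗, 15 ✗, 25 ✗, 34 ✗, 35 ✗, 38 ✗
A ∩ B = {}

{}


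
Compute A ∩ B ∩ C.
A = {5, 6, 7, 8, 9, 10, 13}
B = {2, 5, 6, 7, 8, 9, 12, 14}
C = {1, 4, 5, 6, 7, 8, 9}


Set A = {5, 6, 7, 8, 9, 10, 13}
Set B = {2, 5, 6, 7, 8, 9, 12, 14}
Set C = {1, 4, 5, 6, 7, 8, 9}
First, A ∩ B = {5, 6, 7, 8, 9}
Then, (A ∩ B) ∩ C = {5, 6, 7, 8, 9}

{5, 6, 7, 8, 9}


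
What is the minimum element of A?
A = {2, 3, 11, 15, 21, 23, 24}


Set A = {2, 3, 11, 15, 21, 23, 24}
Elements in ascending order: 2, 3, 11, 15, 21, 23, 24
The smallest element is 2.

2


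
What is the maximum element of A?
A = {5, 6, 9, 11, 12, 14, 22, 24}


Set A = {5, 6, 9, 11, 12, 14, 22, 24}
Elements in ascending order: 5, 6, 9, 11, 12, 14, 22, 24
The largest element is 24.

24


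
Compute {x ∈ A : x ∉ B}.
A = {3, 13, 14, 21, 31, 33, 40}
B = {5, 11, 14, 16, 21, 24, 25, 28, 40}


Set A = {3, 13, 14, 21, 31, 33, 40}
Set B = {5, 11, 14, 16, 21, 24, 25, 28, 40}
Check each element of A against B:
3 ∉ B (include), 13 ∉ B (include), 14 ∈ B, 21 ∈ B, 31 ∉ B (include), 33 ∉ B (include), 40 ∈ B
Elements of A not in B: {3, 13, 31, 33}

{3, 13, 31, 33}


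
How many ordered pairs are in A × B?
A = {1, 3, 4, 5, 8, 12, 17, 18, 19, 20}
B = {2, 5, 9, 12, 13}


Set A = {1, 3, 4, 5, 8, 12, 17, 18, 19, 20} has 10 elements.
Set B = {2, 5, 9, 12, 13} has 5 elements.
|A × B| = |A| × |B| = 10 × 5 = 50

50


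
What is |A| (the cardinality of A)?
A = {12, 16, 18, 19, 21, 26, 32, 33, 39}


Set A = {12, 16, 18, 19, 21, 26, 32, 33, 39}
Listing elements: 12, 16, 18, 19, 21, 26, 32, 33, 39
Counting: 9 elements
|A| = 9

9


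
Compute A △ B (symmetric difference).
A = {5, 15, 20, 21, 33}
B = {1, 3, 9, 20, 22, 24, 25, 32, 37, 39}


Set A = {5, 15, 20, 21, 33}
Set B = {1, 3, 9, 20, 22, 24, 25, 32, 37, 39}
A △ B = (A \ B) ∪ (B \ A)
Elements in A but not B: {5, 15, 21, 33}
Elements in B but not A: {1, 3, 9, 22, 24, 25, 32, 37, 39}
A △ B = {1, 3, 5, 9, 15, 21, 22, 24, 25, 32, 33, 37, 39}

{1, 3, 5, 9, 15, 21, 22, 24, 25, 32, 33, 37, 39}


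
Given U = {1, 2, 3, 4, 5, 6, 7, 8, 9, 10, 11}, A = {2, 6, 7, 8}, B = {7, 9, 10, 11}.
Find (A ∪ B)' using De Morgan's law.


U = {1, 2, 3, 4, 5, 6, 7, 8, 9, 10, 11}
A = {2, 6, 7, 8}, B = {7, 9, 10, 11}
A ∪ B = {2, 6, 7, 8, 9, 10, 11}
(A ∪ B)' = U \ (A ∪ B) = {1, 3, 4, 5}
Verification via A' ∩ B': A' = {1, 3, 4, 5, 9, 10, 11}, B' = {1, 2, 3, 4, 5, 6, 8}
A' ∩ B' = {1, 3, 4, 5} ✓

{1, 3, 4, 5}


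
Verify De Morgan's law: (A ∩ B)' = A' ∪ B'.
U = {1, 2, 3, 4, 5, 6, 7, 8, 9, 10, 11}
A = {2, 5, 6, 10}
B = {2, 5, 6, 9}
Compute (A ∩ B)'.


U = {1, 2, 3, 4, 5, 6, 7, 8, 9, 10, 11}
A = {2, 5, 6, 10}, B = {2, 5, 6, 9}
A ∩ B = {2, 5, 6}
(A ∩ B)' = U \ (A ∩ B) = {1, 3, 4, 7, 8, 9, 10, 11}
Verification via A' ∪ B': A' = {1, 3, 4, 7, 8, 9, 11}, B' = {1, 3, 4, 7, 8, 10, 11}
A' ∪ B' = {1, 3, 4, 7, 8, 9, 10, 11} ✓

{1, 3, 4, 7, 8, 9, 10, 11}


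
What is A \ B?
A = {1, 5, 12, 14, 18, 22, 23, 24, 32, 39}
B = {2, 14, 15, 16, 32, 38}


Set A = {1, 5, 12, 14, 18, 22, 23, 24, 32, 39}
Set B = {2, 14, 15, 16, 32, 38}
A \ B includes elements in A that are not in B.
Check each element of A:
1 (not in B, keep), 5 (not in B, keep), 12 (not in B, keep), 14 (in B, remove), 18 (not in B, keep), 22 (not in B, keep), 23 (not in B, keep), 24 (not in B, keep), 32 (in B, remove), 39 (not in B, keep)
A \ B = {1, 5, 12, 18, 22, 23, 24, 39}

{1, 5, 12, 18, 22, 23, 24, 39}


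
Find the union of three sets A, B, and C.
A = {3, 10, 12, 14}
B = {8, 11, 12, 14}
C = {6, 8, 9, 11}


Set A = {3, 10, 12, 14}
Set B = {8, 11, 12, 14}
Set C = {6, 8, 9, 11}
First, A ∪ B = {3, 8, 10, 11, 12, 14}
Then, (A ∪ B) ∪ C = {3, 6, 8, 9, 10, 11, 12, 14}

{3, 6, 8, 9, 10, 11, 12, 14}


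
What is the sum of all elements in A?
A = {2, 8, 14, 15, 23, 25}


Set A = {2, 8, 14, 15, 23, 25}
Sum = 2 + 8 + 14 + 15 + 23 + 25 = 87

87


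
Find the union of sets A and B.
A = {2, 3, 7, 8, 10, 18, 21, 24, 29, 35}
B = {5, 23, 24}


Set A = {2, 3, 7, 8, 10, 18, 21, 24, 29, 35}
Set B = {5, 23, 24}
A ∪ B includes all elements in either set.
Elements from A: {2, 3, 7, 8, 10, 18, 21, 24, 29, 35}
Elements from B not already included: {5, 23}
A ∪ B = {2, 3, 5, 7, 8, 10, 18, 21, 23, 24, 29, 35}

{2, 3, 5, 7, 8, 10, 18, 21, 23, 24, 29, 35}


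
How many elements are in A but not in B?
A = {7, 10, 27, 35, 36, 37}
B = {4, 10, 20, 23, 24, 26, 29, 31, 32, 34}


Set A = {7, 10, 27, 35, 36, 37}
Set B = {4, 10, 20, 23, 24, 26, 29, 31, 32, 34}
A \ B = {7, 27, 35, 36, 37}
|A \ B| = 5

5


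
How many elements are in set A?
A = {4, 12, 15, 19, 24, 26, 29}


Set A = {4, 12, 15, 19, 24, 26, 29}
Listing elements: 4, 12, 15, 19, 24, 26, 29
Counting: 7 elements
|A| = 7

7


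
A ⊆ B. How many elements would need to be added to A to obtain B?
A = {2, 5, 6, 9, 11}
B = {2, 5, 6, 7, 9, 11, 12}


Set A = {2, 5, 6, 9, 11}, |A| = 5
Set B = {2, 5, 6, 7, 9, 11, 12}, |B| = 7
Since A ⊆ B: B \ A = {7, 12}
|B| - |A| = 7 - 5 = 2

2


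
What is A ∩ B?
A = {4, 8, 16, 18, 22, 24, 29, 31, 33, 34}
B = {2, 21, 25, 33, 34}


Set A = {4, 8, 16, 18, 22, 24, 29, 31, 33, 34}
Set B = {2, 21, 25, 33, 34}
A ∩ B includes only elements in both sets.
Check each element of A against B:
4 ✗, 8 ✗, 16 ✗, 18 ✗, 22 ✗, 24 ✗, 29 ✗, 31 ✗, 33 ✓, 34 ✓
A ∩ B = {33, 34}

{33, 34}


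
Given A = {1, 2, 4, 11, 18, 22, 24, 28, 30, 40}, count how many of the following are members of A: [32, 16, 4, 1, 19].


Set A = {1, 2, 4, 11, 18, 22, 24, 28, 30, 40}
Candidates: [32, 16, 4, 1, 19]
Check each candidate:
32 ∉ A, 16 ∉ A, 4 ∈ A, 1 ∈ A, 19 ∉ A
Count of candidates in A: 2

2


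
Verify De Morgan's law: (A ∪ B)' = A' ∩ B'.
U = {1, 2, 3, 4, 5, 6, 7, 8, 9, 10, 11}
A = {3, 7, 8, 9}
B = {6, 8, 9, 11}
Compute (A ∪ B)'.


U = {1, 2, 3, 4, 5, 6, 7, 8, 9, 10, 11}
A = {3, 7, 8, 9}, B = {6, 8, 9, 11}
A ∪ B = {3, 6, 7, 8, 9, 11}
(A ∪ B)' = U \ (A ∪ B) = {1, 2, 4, 5, 10}
Verification via A' ∩ B': A' = {1, 2, 4, 5, 6, 10, 11}, B' = {1, 2, 3, 4, 5, 7, 10}
A' ∩ B' = {1, 2, 4, 5, 10} ✓

{1, 2, 4, 5, 10}


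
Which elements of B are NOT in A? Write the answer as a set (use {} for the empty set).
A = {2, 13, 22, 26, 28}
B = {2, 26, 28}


Set A = {2, 13, 22, 26, 28}
Set B = {2, 26, 28}
Check each element of B against A:
2 ∈ A, 26 ∈ A, 28 ∈ A
Elements of B not in A: {}

{}


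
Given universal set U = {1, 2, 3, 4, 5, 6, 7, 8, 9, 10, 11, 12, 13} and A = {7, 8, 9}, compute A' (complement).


Universal set U = {1, 2, 3, 4, 5, 6, 7, 8, 9, 10, 11, 12, 13}
Set A = {7, 8, 9}
A' = U \ A = elements in U but not in A
Checking each element of U:
1 (not in A, include), 2 (not in A, include), 3 (not in A, include), 4 (not in A, include), 5 (not in A, include), 6 (not in A, include), 7 (in A, exclude), 8 (in A, exclude), 9 (in A, exclude), 10 (not in A, include), 11 (not in A, include), 12 (not in A, include), 13 (not in A, include)
A' = {1, 2, 3, 4, 5, 6, 10, 11, 12, 13}

{1, 2, 3, 4, 5, 6, 10, 11, 12, 13}


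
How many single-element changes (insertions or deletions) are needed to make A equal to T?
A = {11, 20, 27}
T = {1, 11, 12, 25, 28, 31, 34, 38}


Set A = {11, 20, 27}
Set T = {1, 11, 12, 25, 28, 31, 34, 38}
Elements to remove from A (in A, not in T): {20, 27} → 2 removals
Elements to add to A (in T, not in A): {1, 12, 25, 28, 31, 34, 38} → 7 additions
Total edits = 2 + 7 = 9

9


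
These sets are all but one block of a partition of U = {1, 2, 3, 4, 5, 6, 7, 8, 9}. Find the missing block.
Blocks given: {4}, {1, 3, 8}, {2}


U = {1, 2, 3, 4, 5, 6, 7, 8, 9}
Shown blocks: {4}, {1, 3, 8}, {2}
A partition's blocks are pairwise disjoint and cover U, so the missing block = U \ (union of shown blocks).
Union of shown blocks: {1, 2, 3, 4, 8}
Missing block = U \ (union) = {5, 6, 7, 9}

{5, 6, 7, 9}


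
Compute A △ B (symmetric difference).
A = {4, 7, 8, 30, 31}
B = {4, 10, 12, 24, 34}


Set A = {4, 7, 8, 30, 31}
Set B = {4, 10, 12, 24, 34}
A △ B = (A \ B) ∪ (B \ A)
Elements in A but not B: {7, 8, 30, 31}
Elements in B but not A: {10, 12, 24, 34}
A △ B = {7, 8, 10, 12, 24, 30, 31, 34}

{7, 8, 10, 12, 24, 30, 31, 34}


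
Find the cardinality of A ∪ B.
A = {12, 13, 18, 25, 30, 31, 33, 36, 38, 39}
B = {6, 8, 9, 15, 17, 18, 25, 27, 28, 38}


Set A = {12, 13, 18, 25, 30, 31, 33, 36, 38, 39}, |A| = 10
Set B = {6, 8, 9, 15, 17, 18, 25, 27, 28, 38}, |B| = 10
A ∩ B = {18, 25, 38}, |A ∩ B| = 3
|A ∪ B| = |A| + |B| - |A ∩ B| = 10 + 10 - 3 = 17

17


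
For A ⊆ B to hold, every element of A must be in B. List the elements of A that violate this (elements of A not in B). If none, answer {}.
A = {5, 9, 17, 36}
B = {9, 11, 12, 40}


Set A = {5, 9, 17, 36}
Set B = {9, 11, 12, 40}
Check each element of A against B:
5 ∉ B (include), 9 ∈ B, 17 ∉ B (include), 36 ∉ B (include)
Elements of A not in B: {5, 17, 36}

{5, 17, 36}


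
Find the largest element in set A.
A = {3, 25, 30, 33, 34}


Set A = {3, 25, 30, 33, 34}
Elements in ascending order: 3, 25, 30, 33, 34
The largest element is 34.

34


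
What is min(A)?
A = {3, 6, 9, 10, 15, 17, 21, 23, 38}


Set A = {3, 6, 9, 10, 15, 17, 21, 23, 38}
Elements in ascending order: 3, 6, 9, 10, 15, 17, 21, 23, 38
The smallest element is 3.

3


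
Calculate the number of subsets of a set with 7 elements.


The set has 7 elements.
The power set contains all possible subsets.
|P(A)| = 2^|A| = 2^7 = 128

128


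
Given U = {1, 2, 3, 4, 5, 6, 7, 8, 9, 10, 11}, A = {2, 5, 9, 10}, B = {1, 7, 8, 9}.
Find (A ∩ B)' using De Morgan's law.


U = {1, 2, 3, 4, 5, 6, 7, 8, 9, 10, 11}
A = {2, 5, 9, 10}, B = {1, 7, 8, 9}
A ∩ B = {9}
(A ∩ B)' = U \ (A ∩ B) = {1, 2, 3, 4, 5, 6, 7, 8, 10, 11}
Verification via A' ∪ B': A' = {1, 3, 4, 6, 7, 8, 11}, B' = {2, 3, 4, 5, 6, 10, 11}
A' ∪ B' = {1, 2, 3, 4, 5, 6, 7, 8, 10, 11} ✓

{1, 2, 3, 4, 5, 6, 7, 8, 10, 11}


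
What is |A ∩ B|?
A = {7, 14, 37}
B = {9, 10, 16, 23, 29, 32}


Set A = {7, 14, 37}
Set B = {9, 10, 16, 23, 29, 32}
A ∩ B = {}
|A ∩ B| = 0

0


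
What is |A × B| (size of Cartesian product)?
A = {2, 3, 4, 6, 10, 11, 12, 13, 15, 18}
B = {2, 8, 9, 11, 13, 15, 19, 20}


Set A = {2, 3, 4, 6, 10, 11, 12, 13, 15, 18} has 10 elements.
Set B = {2, 8, 9, 11, 13, 15, 19, 20} has 8 elements.
|A × B| = |A| × |B| = 10 × 8 = 80

80


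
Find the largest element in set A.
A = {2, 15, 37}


Set A = {2, 15, 37}
Elements in ascending order: 2, 15, 37
The largest element is 37.

37


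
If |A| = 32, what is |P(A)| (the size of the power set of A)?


The set has 32 elements.
The power set contains all possible subsets.
|P(A)| = 2^|A| = 2^32 = 4294967296

4294967296


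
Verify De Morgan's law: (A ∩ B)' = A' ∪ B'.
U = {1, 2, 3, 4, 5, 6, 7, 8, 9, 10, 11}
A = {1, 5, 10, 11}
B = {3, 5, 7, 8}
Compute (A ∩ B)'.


U = {1, 2, 3, 4, 5, 6, 7, 8, 9, 10, 11}
A = {1, 5, 10, 11}, B = {3, 5, 7, 8}
A ∩ B = {5}
(A ∩ B)' = U \ (A ∩ B) = {1, 2, 3, 4, 6, 7, 8, 9, 10, 11}
Verification via A' ∪ B': A' = {2, 3, 4, 6, 7, 8, 9}, B' = {1, 2, 4, 6, 9, 10, 11}
A' ∪ B' = {1, 2, 3, 4, 6, 7, 8, 9, 10, 11} ✓

{1, 2, 3, 4, 6, 7, 8, 9, 10, 11}


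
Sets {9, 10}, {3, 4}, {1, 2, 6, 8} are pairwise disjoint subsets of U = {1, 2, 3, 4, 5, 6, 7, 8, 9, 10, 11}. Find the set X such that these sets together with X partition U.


U = {1, 2, 3, 4, 5, 6, 7, 8, 9, 10, 11}
Shown blocks: {9, 10}, {3, 4}, {1, 2, 6, 8}
A partition's blocks are pairwise disjoint and cover U, so the missing block = U \ (union of shown blocks).
Union of shown blocks: {1, 2, 3, 4, 6, 8, 9, 10}
Missing block = U \ (union) = {5, 7, 11}

{5, 7, 11}


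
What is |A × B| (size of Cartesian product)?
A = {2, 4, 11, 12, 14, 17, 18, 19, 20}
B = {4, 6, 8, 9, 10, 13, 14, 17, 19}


Set A = {2, 4, 11, 12, 14, 17, 18, 19, 20} has 9 elements.
Set B = {4, 6, 8, 9, 10, 13, 14, 17, 19} has 9 elements.
|A × B| = |A| × |B| = 9 × 9 = 81

81


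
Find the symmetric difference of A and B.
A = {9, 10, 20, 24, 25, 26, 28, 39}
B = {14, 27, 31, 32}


Set A = {9, 10, 20, 24, 25, 26, 28, 39}
Set B = {14, 27, 31, 32}
A △ B = (A \ B) ∪ (B \ A)
Elements in A but not B: {9, 10, 20, 24, 25, 26, 28, 39}
Elements in B but not A: {14, 27, 31, 32}
A △ B = {9, 10, 14, 20, 24, 25, 26, 27, 28, 31, 32, 39}

{9, 10, 14, 20, 24, 25, 26, 27, 28, 31, 32, 39}


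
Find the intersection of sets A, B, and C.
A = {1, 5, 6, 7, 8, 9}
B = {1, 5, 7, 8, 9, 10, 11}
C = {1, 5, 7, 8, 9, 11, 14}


Set A = {1, 5, 6, 7, 8, 9}
Set B = {1, 5, 7, 8, 9, 10, 11}
Set C = {1, 5, 7, 8, 9, 11, 14}
First, A ∩ B = {1, 5, 7, 8, 9}
Then, (A ∩ B) ∩ C = {1, 5, 7, 8, 9}

{1, 5, 7, 8, 9}


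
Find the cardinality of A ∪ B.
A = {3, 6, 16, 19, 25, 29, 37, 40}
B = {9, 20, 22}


Set A = {3, 6, 16, 19, 25, 29, 37, 40}, |A| = 8
Set B = {9, 20, 22}, |B| = 3
A ∩ B = {}, |A ∩ B| = 0
|A ∪ B| = |A| + |B| - |A ∩ B| = 8 + 3 - 0 = 11

11


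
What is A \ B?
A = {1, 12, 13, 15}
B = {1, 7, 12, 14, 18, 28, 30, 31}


Set A = {1, 12, 13, 15}
Set B = {1, 7, 12, 14, 18, 28, 30, 31}
A \ B includes elements in A that are not in B.
Check each element of A:
1 (in B, remove), 12 (in B, remove), 13 (not in B, keep), 15 (not in B, keep)
A \ B = {13, 15}

{13, 15}


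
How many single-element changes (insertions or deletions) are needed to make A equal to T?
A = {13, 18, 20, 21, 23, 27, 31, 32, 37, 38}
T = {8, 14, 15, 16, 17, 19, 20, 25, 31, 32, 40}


Set A = {13, 18, 20, 21, 23, 27, 31, 32, 37, 38}
Set T = {8, 14, 15, 16, 17, 19, 20, 25, 31, 32, 40}
Elements to remove from A (in A, not in T): {13, 18, 21, 23, 27, 37, 38} → 7 removals
Elements to add to A (in T, not in A): {8, 14, 15, 16, 17, 19, 25, 40} → 8 additions
Total edits = 7 + 8 = 15

15


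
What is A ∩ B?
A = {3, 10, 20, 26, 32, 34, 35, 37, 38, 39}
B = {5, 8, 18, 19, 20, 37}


Set A = {3, 10, 20, 26, 32, 34, 35, 37, 38, 39}
Set B = {5, 8, 18, 19, 20, 37}
A ∩ B includes only elements in both sets.
Check each element of A against B:
3 ✗, 10 ✗, 20 ✓, 26 ✗, 32 ✗, 34 ✗, 35 ✗, 37 ✓, 38 ✗, 39 ✗
A ∩ B = {20, 37}

{20, 37}


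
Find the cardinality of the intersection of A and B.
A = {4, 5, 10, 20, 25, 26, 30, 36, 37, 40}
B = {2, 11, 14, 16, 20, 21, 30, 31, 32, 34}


Set A = {4, 5, 10, 20, 25, 26, 30, 36, 37, 40}
Set B = {2, 11, 14, 16, 20, 21, 30, 31, 32, 34}
A ∩ B = {20, 30}
|A ∩ B| = 2

2


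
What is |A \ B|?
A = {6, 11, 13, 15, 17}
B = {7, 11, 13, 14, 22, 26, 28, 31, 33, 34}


Set A = {6, 11, 13, 15, 17}
Set B = {7, 11, 13, 14, 22, 26, 28, 31, 33, 34}
A \ B = {6, 15, 17}
|A \ B| = 3

3


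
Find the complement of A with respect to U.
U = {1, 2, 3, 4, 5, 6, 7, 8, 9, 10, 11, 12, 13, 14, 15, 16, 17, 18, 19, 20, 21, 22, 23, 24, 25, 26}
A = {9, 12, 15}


Universal set U = {1, 2, 3, 4, 5, 6, 7, 8, 9, 10, 11, 12, 13, 14, 15, 16, 17, 18, 19, 20, 21, 22, 23, 24, 25, 26}
Set A = {9, 12, 15}
A' = U \ A = elements in U but not in A
Checking each element of U:
1 (not in A, include), 2 (not in A, include), 3 (not in A, include), 4 (not in A, include), 5 (not in A, include), 6 (not in A, include), 7 (not in A, include), 8 (not in A, include), 9 (in A, exclude), 10 (not in A, include), 11 (not in A, include), 12 (in A, exclude), 13 (not in A, include), 14 (not in A, include), 15 (in A, exclude), 16 (not in A, include), 17 (not in A, include), 18 (not in A, include), 19 (not in A, include), 20 (not in A, include), 21 (not in A, include), 22 (not in A, include), 23 (not in A, include), 24 (not in A, include), 25 (not in A, include), 26 (not in A, include)
A' = {1, 2, 3, 4, 5, 6, 7, 8, 10, 11, 13, 14, 16, 17, 18, 19, 20, 21, 22, 23, 24, 25, 26}

{1, 2, 3, 4, 5, 6, 7, 8, 10, 11, 13, 14, 16, 17, 18, 19, 20, 21, 22, 23, 24, 25, 26}


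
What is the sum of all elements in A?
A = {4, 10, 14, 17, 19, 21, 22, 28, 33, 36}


Set A = {4, 10, 14, 17, 19, 21, 22, 28, 33, 36}
Sum = 4 + 10 + 14 + 17 + 19 + 21 + 22 + 28 + 33 + 36 = 204

204


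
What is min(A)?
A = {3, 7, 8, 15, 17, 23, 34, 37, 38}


Set A = {3, 7, 8, 15, 17, 23, 34, 37, 38}
Elements in ascending order: 3, 7, 8, 15, 17, 23, 34, 37, 38
The smallest element is 3.

3


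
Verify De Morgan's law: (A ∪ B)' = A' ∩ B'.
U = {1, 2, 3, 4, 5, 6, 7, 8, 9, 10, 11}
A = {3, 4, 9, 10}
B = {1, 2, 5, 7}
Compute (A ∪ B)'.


U = {1, 2, 3, 4, 5, 6, 7, 8, 9, 10, 11}
A = {3, 4, 9, 10}, B = {1, 2, 5, 7}
A ∪ B = {1, 2, 3, 4, 5, 7, 9, 10}
(A ∪ B)' = U \ (A ∪ B) = {6, 8, 11}
Verification via A' ∩ B': A' = {1, 2, 5, 6, 7, 8, 11}, B' = {3, 4, 6, 8, 9, 10, 11}
A' ∩ B' = {6, 8, 11} ✓

{6, 8, 11}


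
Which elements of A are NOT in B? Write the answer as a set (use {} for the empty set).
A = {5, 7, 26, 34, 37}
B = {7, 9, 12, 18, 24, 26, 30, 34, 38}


Set A = {5, 7, 26, 34, 37}
Set B = {7, 9, 12, 18, 24, 26, 30, 34, 38}
Check each element of A against B:
5 ∉ B (include), 7 ∈ B, 26 ∈ B, 34 ∈ B, 37 ∉ B (include)
Elements of A not in B: {5, 37}

{5, 37}


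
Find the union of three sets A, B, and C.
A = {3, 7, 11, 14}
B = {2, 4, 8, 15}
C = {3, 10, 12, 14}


Set A = {3, 7, 11, 14}
Set B = {2, 4, 8, 15}
Set C = {3, 10, 12, 14}
First, A ∪ B = {2, 3, 4, 7, 8, 11, 14, 15}
Then, (A ∪ B) ∪ C = {2, 3, 4, 7, 8, 10, 11, 12, 14, 15}

{2, 3, 4, 7, 8, 10, 11, 12, 14, 15}


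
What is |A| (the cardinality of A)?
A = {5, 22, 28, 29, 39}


Set A = {5, 22, 28, 29, 39}
Listing elements: 5, 22, 28, 29, 39
Counting: 5 elements
|A| = 5

5


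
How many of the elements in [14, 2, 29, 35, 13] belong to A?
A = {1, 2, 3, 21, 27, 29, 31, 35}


Set A = {1, 2, 3, 21, 27, 29, 31, 35}
Candidates: [14, 2, 29, 35, 13]
Check each candidate:
14 ∉ A, 2 ∈ A, 29 ∈ A, 35 ∈ A, 13 ∉ A
Count of candidates in A: 3

3


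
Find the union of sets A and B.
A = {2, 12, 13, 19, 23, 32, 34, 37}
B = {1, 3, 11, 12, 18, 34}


Set A = {2, 12, 13, 19, 23, 32, 34, 37}
Set B = {1, 3, 11, 12, 18, 34}
A ∪ B includes all elements in either set.
Elements from A: {2, 12, 13, 19, 23, 32, 34, 37}
Elements from B not already included: {1, 3, 11, 18}
A ∪ B = {1, 2, 3, 11, 12, 13, 18, 19, 23, 32, 34, 37}

{1, 2, 3, 11, 12, 13, 18, 19, 23, 32, 34, 37}


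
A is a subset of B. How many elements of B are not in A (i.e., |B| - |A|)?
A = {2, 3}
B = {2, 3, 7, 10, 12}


Set A = {2, 3}, |A| = 2
Set B = {2, 3, 7, 10, 12}, |B| = 5
Since A ⊆ B: B \ A = {7, 10, 12}
|B| - |A| = 5 - 2 = 3

3


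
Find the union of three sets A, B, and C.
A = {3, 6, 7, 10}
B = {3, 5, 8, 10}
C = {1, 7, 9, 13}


Set A = {3, 6, 7, 10}
Set B = {3, 5, 8, 10}
Set C = {1, 7, 9, 13}
First, A ∪ B = {3, 5, 6, 7, 8, 10}
Then, (A ∪ B) ∪ C = {1, 3, 5, 6, 7, 8, 9, 10, 13}

{1, 3, 5, 6, 7, 8, 9, 10, 13}


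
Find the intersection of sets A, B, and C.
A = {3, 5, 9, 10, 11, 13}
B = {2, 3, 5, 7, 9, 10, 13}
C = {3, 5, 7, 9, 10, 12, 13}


Set A = {3, 5, 9, 10, 11, 13}
Set B = {2, 3, 5, 7, 9, 10, 13}
Set C = {3, 5, 7, 9, 10, 12, 13}
First, A ∩ B = {3, 5, 9, 10, 13}
Then, (A ∩ B) ∩ C = {3, 5, 9, 10, 13}

{3, 5, 9, 10, 13}


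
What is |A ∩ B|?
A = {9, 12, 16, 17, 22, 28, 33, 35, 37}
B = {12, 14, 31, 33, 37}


Set A = {9, 12, 16, 17, 22, 28, 33, 35, 37}
Set B = {12, 14, 31, 33, 37}
A ∩ B = {12, 33, 37}
|A ∩ B| = 3

3


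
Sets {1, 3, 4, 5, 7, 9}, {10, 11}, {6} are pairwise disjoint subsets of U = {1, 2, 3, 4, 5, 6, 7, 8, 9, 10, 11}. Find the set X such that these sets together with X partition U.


U = {1, 2, 3, 4, 5, 6, 7, 8, 9, 10, 11}
Shown blocks: {1, 3, 4, 5, 7, 9}, {10, 11}, {6}
A partition's blocks are pairwise disjoint and cover U, so the missing block = U \ (union of shown blocks).
Union of shown blocks: {1, 3, 4, 5, 6, 7, 9, 10, 11}
Missing block = U \ (union) = {2, 8}

{2, 8}


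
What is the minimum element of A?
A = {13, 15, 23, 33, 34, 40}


Set A = {13, 15, 23, 33, 34, 40}
Elements in ascending order: 13, 15, 23, 33, 34, 40
The smallest element is 13.

13


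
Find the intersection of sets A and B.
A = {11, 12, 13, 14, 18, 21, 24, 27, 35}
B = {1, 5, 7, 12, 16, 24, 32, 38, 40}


Set A = {11, 12, 13, 14, 18, 21, 24, 27, 35}
Set B = {1, 5, 7, 12, 16, 24, 32, 38, 40}
A ∩ B includes only elements in both sets.
Check each element of A against B:
11 ✗, 12 ✓, 13 ✗, 14 ✗, 18 ✗, 21 ✗, 24 ✓, 27 ✗, 35 ✗
A ∩ B = {12, 24}

{12, 24}


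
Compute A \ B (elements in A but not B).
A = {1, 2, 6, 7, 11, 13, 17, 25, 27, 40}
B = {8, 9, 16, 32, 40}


Set A = {1, 2, 6, 7, 11, 13, 17, 25, 27, 40}
Set B = {8, 9, 16, 32, 40}
A \ B includes elements in A that are not in B.
Check each element of A:
1 (not in B, keep), 2 (not in B, keep), 6 (not in B, keep), 7 (not in B, keep), 11 (not in B, keep), 13 (not in B, keep), 17 (not in B, keep), 25 (not in B, keep), 27 (not in B, keep), 40 (in B, remove)
A \ B = {1, 2, 6, 7, 11, 13, 17, 25, 27}

{1, 2, 6, 7, 11, 13, 17, 25, 27}


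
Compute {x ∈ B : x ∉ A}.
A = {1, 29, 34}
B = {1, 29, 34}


Set A = {1, 29, 34}
Set B = {1, 29, 34}
Check each element of B against A:
1 ∈ A, 29 ∈ A, 34 ∈ A
Elements of B not in A: {}

{}


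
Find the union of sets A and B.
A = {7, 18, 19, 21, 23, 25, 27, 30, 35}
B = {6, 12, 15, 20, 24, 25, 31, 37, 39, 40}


Set A = {7, 18, 19, 21, 23, 25, 27, 30, 35}
Set B = {6, 12, 15, 20, 24, 25, 31, 37, 39, 40}
A ∪ B includes all elements in either set.
Elements from A: {7, 18, 19, 21, 23, 25, 27, 30, 35}
Elements from B not already included: {6, 12, 15, 20, 24, 31, 37, 39, 40}
A ∪ B = {6, 7, 12, 15, 18, 19, 20, 21, 23, 24, 25, 27, 30, 31, 35, 37, 39, 40}

{6, 7, 12, 15, 18, 19, 20, 21, 23, 24, 25, 27, 30, 31, 35, 37, 39, 40}


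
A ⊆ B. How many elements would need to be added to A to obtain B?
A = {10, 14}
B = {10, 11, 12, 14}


Set A = {10, 14}, |A| = 2
Set B = {10, 11, 12, 14}, |B| = 4
Since A ⊆ B: B \ A = {11, 12}
|B| - |A| = 4 - 2 = 2

2


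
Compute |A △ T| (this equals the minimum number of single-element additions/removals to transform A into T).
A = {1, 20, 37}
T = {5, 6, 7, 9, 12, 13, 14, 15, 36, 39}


Set A = {1, 20, 37}
Set T = {5, 6, 7, 9, 12, 13, 14, 15, 36, 39}
Elements to remove from A (in A, not in T): {1, 20, 37} → 3 removals
Elements to add to A (in T, not in A): {5, 6, 7, 9, 12, 13, 14, 15, 36, 39} → 10 additions
Total edits = 3 + 10 = 13

13


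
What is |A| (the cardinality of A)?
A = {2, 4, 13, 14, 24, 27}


Set A = {2, 4, 13, 14, 24, 27}
Listing elements: 2, 4, 13, 14, 24, 27
Counting: 6 elements
|A| = 6

6


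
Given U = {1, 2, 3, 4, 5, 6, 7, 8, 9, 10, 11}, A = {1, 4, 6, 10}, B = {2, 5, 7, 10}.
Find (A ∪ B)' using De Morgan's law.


U = {1, 2, 3, 4, 5, 6, 7, 8, 9, 10, 11}
A = {1, 4, 6, 10}, B = {2, 5, 7, 10}
A ∪ B = {1, 2, 4, 5, 6, 7, 10}
(A ∪ B)' = U \ (A ∪ B) = {3, 8, 9, 11}
Verification via A' ∩ B': A' = {2, 3, 5, 7, 8, 9, 11}, B' = {1, 3, 4, 6, 8, 9, 11}
A' ∩ B' = {3, 8, 9, 11} ✓

{3, 8, 9, 11}


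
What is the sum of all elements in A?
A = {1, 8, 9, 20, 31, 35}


Set A = {1, 8, 9, 20, 31, 35}
Sum = 1 + 8 + 9 + 20 + 31 + 35 = 104

104


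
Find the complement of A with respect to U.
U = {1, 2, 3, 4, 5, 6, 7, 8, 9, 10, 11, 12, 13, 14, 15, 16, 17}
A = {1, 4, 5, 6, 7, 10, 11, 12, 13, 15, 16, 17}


Universal set U = {1, 2, 3, 4, 5, 6, 7, 8, 9, 10, 11, 12, 13, 14, 15, 16, 17}
Set A = {1, 4, 5, 6, 7, 10, 11, 12, 13, 15, 16, 17}
A' = U \ A = elements in U but not in A
Checking each element of U:
1 (in A, exclude), 2 (not in A, include), 3 (not in A, include), 4 (in A, exclude), 5 (in A, exclude), 6 (in A, exclude), 7 (in A, exclude), 8 (not in A, include), 9 (not in A, include), 10 (in A, exclude), 11 (in A, exclude), 12 (in A, exclude), 13 (in A, exclude), 14 (not in A, include), 15 (in A, exclude), 16 (in A, exclude), 17 (in A, exclude)
A' = {2, 3, 8, 9, 14}

{2, 3, 8, 9, 14}


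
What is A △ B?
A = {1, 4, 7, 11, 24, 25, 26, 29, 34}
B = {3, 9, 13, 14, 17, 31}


Set A = {1, 4, 7, 11, 24, 25, 26, 29, 34}
Set B = {3, 9, 13, 14, 17, 31}
A △ B = (A \ B) ∪ (B \ A)
Elements in A but not B: {1, 4, 7, 11, 24, 25, 26, 29, 34}
Elements in B but not A: {3, 9, 13, 14, 17, 31}
A △ B = {1, 3, 4, 7, 9, 11, 13, 14, 17, 24, 25, 26, 29, 31, 34}

{1, 3, 4, 7, 9, 11, 13, 14, 17, 24, 25, 26, 29, 31, 34}


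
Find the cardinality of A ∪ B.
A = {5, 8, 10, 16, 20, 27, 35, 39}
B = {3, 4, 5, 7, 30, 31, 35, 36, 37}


Set A = {5, 8, 10, 16, 20, 27, 35, 39}, |A| = 8
Set B = {3, 4, 5, 7, 30, 31, 35, 36, 37}, |B| = 9
A ∩ B = {5, 35}, |A ∩ B| = 2
|A ∪ B| = |A| + |B| - |A ∩ B| = 8 + 9 - 2 = 15

15


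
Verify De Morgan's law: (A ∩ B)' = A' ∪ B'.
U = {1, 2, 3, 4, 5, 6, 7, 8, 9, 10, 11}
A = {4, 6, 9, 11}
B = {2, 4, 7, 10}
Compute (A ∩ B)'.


U = {1, 2, 3, 4, 5, 6, 7, 8, 9, 10, 11}
A = {4, 6, 9, 11}, B = {2, 4, 7, 10}
A ∩ B = {4}
(A ∩ B)' = U \ (A ∩ B) = {1, 2, 3, 5, 6, 7, 8, 9, 10, 11}
Verification via A' ∪ B': A' = {1, 2, 3, 5, 7, 8, 10}, B' = {1, 3, 5, 6, 8, 9, 11}
A' ∪ B' = {1, 2, 3, 5, 6, 7, 8, 9, 10, 11} ✓

{1, 2, 3, 5, 6, 7, 8, 9, 10, 11}


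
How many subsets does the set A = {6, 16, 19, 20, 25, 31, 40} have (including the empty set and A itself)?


Set A = {6, 16, 19, 20, 25, 31, 40}
|A| = 7
The power set P(A) contains all subsets of A.
|P(A)| = 2^|A| = 2^7 = 128

128


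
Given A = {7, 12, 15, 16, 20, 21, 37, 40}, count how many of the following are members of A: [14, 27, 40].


Set A = {7, 12, 15, 16, 20, 21, 37, 40}
Candidates: [14, 27, 40]
Check each candidate:
14 ∉ A, 27 ∉ A, 40 ∈ A
Count of candidates in A: 1

1


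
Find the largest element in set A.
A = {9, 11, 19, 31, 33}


Set A = {9, 11, 19, 31, 33}
Elements in ascending order: 9, 11, 19, 31, 33
The largest element is 33.

33


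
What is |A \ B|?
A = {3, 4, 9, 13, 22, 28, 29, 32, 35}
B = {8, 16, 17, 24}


Set A = {3, 4, 9, 13, 22, 28, 29, 32, 35}
Set B = {8, 16, 17, 24}
A \ B = {3, 4, 9, 13, 22, 28, 29, 32, 35}
|A \ B| = 9

9


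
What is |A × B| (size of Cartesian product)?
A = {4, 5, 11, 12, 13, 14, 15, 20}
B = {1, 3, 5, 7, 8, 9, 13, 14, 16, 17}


Set A = {4, 5, 11, 12, 13, 14, 15, 20} has 8 elements.
Set B = {1, 3, 5, 7, 8, 9, 13, 14, 16, 17} has 10 elements.
|A × B| = |A| × |B| = 8 × 10 = 80

80


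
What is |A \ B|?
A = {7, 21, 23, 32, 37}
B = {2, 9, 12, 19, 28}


Set A = {7, 21, 23, 32, 37}
Set B = {2, 9, 12, 19, 28}
A \ B = {7, 21, 23, 32, 37}
|A \ B| = 5

5


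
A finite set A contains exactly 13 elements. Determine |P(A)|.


The set has 13 elements.
The power set contains all possible subsets.
|P(A)| = 2^|A| = 2^13 = 8192

8192


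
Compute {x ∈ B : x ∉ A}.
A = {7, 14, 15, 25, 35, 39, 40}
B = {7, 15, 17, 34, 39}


Set A = {7, 14, 15, 25, 35, 39, 40}
Set B = {7, 15, 17, 34, 39}
Check each element of B against A:
7 ∈ A, 15 ∈ A, 17 ∉ A (include), 34 ∉ A (include), 39 ∈ A
Elements of B not in A: {17, 34}

{17, 34}


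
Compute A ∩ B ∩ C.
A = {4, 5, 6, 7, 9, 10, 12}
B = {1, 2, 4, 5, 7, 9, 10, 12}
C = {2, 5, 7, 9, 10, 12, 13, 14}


Set A = {4, 5, 6, 7, 9, 10, 12}
Set B = {1, 2, 4, 5, 7, 9, 10, 12}
Set C = {2, 5, 7, 9, 10, 12, 13, 14}
First, A ∩ B = {4, 5, 7, 9, 10, 12}
Then, (A ∩ B) ∩ C = {5, 7, 9, 10, 12}

{5, 7, 9, 10, 12}


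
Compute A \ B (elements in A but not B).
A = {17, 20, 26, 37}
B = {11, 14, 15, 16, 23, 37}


Set A = {17, 20, 26, 37}
Set B = {11, 14, 15, 16, 23, 37}
A \ B includes elements in A that are not in B.
Check each element of A:
17 (not in B, keep), 20 (not in B, keep), 26 (not in B, keep), 37 (in B, remove)
A \ B = {17, 20, 26}

{17, 20, 26}


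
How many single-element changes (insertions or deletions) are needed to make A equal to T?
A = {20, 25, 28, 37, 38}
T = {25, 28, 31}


Set A = {20, 25, 28, 37, 38}
Set T = {25, 28, 31}
Elements to remove from A (in A, not in T): {20, 37, 38} → 3 removals
Elements to add to A (in T, not in A): {31} → 1 additions
Total edits = 3 + 1 = 4

4


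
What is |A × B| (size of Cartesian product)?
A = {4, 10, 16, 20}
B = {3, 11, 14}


Set A = {4, 10, 16, 20} has 4 elements.
Set B = {3, 11, 14} has 3 elements.
|A × B| = |A| × |B| = 4 × 3 = 12

12


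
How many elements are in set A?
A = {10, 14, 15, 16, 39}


Set A = {10, 14, 15, 16, 39}
Listing elements: 10, 14, 15, 16, 39
Counting: 5 elements
|A| = 5

5


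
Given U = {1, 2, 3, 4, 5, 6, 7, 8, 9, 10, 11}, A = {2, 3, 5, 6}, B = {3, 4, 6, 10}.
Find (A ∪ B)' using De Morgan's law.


U = {1, 2, 3, 4, 5, 6, 7, 8, 9, 10, 11}
A = {2, 3, 5, 6}, B = {3, 4, 6, 10}
A ∪ B = {2, 3, 4, 5, 6, 10}
(A ∪ B)' = U \ (A ∪ B) = {1, 7, 8, 9, 11}
Verification via A' ∩ B': A' = {1, 4, 7, 8, 9, 10, 11}, B' = {1, 2, 5, 7, 8, 9, 11}
A' ∩ B' = {1, 7, 8, 9, 11} ✓

{1, 7, 8, 9, 11}


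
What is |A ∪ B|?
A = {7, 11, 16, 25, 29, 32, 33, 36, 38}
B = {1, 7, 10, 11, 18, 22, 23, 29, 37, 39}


Set A = {7, 11, 16, 25, 29, 32, 33, 36, 38}, |A| = 9
Set B = {1, 7, 10, 11, 18, 22, 23, 29, 37, 39}, |B| = 10
A ∩ B = {7, 11, 29}, |A ∩ B| = 3
|A ∪ B| = |A| + |B| - |A ∩ B| = 9 + 10 - 3 = 16

16


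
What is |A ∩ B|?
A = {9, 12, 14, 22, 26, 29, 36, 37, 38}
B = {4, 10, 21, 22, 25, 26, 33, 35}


Set A = {9, 12, 14, 22, 26, 29, 36, 37, 38}
Set B = {4, 10, 21, 22, 25, 26, 33, 35}
A ∩ B = {22, 26}
|A ∩ B| = 2

2


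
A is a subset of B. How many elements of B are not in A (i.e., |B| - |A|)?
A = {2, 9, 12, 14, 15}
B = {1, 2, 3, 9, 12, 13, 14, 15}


Set A = {2, 9, 12, 14, 15}, |A| = 5
Set B = {1, 2, 3, 9, 12, 13, 14, 15}, |B| = 8
Since A ⊆ B: B \ A = {1, 3, 13}
|B| - |A| = 8 - 5 = 3

3


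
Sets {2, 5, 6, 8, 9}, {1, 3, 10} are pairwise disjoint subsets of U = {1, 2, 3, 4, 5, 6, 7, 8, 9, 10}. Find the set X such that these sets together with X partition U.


U = {1, 2, 3, 4, 5, 6, 7, 8, 9, 10}
Shown blocks: {2, 5, 6, 8, 9}, {1, 3, 10}
A partition's blocks are pairwise disjoint and cover U, so the missing block = U \ (union of shown blocks).
Union of shown blocks: {1, 2, 3, 5, 6, 8, 9, 10}
Missing block = U \ (union) = {4, 7}

{4, 7}


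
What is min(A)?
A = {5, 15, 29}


Set A = {5, 15, 29}
Elements in ascending order: 5, 15, 29
The smallest element is 5.

5


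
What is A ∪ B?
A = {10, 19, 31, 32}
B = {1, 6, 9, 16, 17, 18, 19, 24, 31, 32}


Set A = {10, 19, 31, 32}
Set B = {1, 6, 9, 16, 17, 18, 19, 24, 31, 32}
A ∪ B includes all elements in either set.
Elements from A: {10, 19, 31, 32}
Elements from B not already included: {1, 6, 9, 16, 17, 18, 24}
A ∪ B = {1, 6, 9, 10, 16, 17, 18, 19, 24, 31, 32}

{1, 6, 9, 10, 16, 17, 18, 19, 24, 31, 32}


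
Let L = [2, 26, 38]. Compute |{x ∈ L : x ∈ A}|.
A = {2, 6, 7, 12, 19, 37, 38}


Set A = {2, 6, 7, 12, 19, 37, 38}
Candidates: [2, 26, 38]
Check each candidate:
2 ∈ A, 26 ∉ A, 38 ∈ A
Count of candidates in A: 2

2


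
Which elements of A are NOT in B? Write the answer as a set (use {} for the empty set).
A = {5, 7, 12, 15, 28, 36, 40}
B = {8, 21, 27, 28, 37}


Set A = {5, 7, 12, 15, 28, 36, 40}
Set B = {8, 21, 27, 28, 37}
Check each element of A against B:
5 ∉ B (include), 7 ∉ B (include), 12 ∉ B (include), 15 ∉ B (include), 28 ∈ B, 36 ∉ B (include), 40 ∉ B (include)
Elements of A not in B: {5, 7, 12, 15, 36, 40}

{5, 7, 12, 15, 36, 40}


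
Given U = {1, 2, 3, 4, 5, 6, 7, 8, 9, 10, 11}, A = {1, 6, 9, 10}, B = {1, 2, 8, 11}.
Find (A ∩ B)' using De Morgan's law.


U = {1, 2, 3, 4, 5, 6, 7, 8, 9, 10, 11}
A = {1, 6, 9, 10}, B = {1, 2, 8, 11}
A ∩ B = {1}
(A ∩ B)' = U \ (A ∩ B) = {2, 3, 4, 5, 6, 7, 8, 9, 10, 11}
Verification via A' ∪ B': A' = {2, 3, 4, 5, 7, 8, 11}, B' = {3, 4, 5, 6, 7, 9, 10}
A' ∪ B' = {2, 3, 4, 5, 6, 7, 8, 9, 10, 11} ✓

{2, 3, 4, 5, 6, 7, 8, 9, 10, 11}


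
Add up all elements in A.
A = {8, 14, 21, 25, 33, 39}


Set A = {8, 14, 21, 25, 33, 39}
Sum = 8 + 14 + 21 + 25 + 33 + 39 = 140

140


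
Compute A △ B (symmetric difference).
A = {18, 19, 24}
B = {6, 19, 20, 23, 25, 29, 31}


Set A = {18, 19, 24}
Set B = {6, 19, 20, 23, 25, 29, 31}
A △ B = (A \ B) ∪ (B \ A)
Elements in A but not B: {18, 24}
Elements in B but not A: {6, 20, 23, 25, 29, 31}
A △ B = {6, 18, 20, 23, 24, 25, 29, 31}

{6, 18, 20, 23, 24, 25, 29, 31}


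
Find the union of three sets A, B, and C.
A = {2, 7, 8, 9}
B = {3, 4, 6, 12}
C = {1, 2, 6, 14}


Set A = {2, 7, 8, 9}
Set B = {3, 4, 6, 12}
Set C = {1, 2, 6, 14}
First, A ∪ B = {2, 3, 4, 6, 7, 8, 9, 12}
Then, (A ∪ B) ∪ C = {1, 2, 3, 4, 6, 7, 8, 9, 12, 14}

{1, 2, 3, 4, 6, 7, 8, 9, 12, 14}


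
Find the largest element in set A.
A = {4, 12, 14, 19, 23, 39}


Set A = {4, 12, 14, 19, 23, 39}
Elements in ascending order: 4, 12, 14, 19, 23, 39
The largest element is 39.

39


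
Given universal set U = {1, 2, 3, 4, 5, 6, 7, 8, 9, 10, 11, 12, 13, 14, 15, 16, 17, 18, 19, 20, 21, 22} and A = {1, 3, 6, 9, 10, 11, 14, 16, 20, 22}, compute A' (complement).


Universal set U = {1, 2, 3, 4, 5, 6, 7, 8, 9, 10, 11, 12, 13, 14, 15, 16, 17, 18, 19, 20, 21, 22}
Set A = {1, 3, 6, 9, 10, 11, 14, 16, 20, 22}
A' = U \ A = elements in U but not in A
Checking each element of U:
1 (in A, exclude), 2 (not in A, include), 3 (in A, exclude), 4 (not in A, include), 5 (not in A, include), 6 (in A, exclude), 7 (not in A, include), 8 (not in A, include), 9 (in A, exclude), 10 (in A, exclude), 11 (in A, exclude), 12 (not in A, include), 13 (not in A, include), 14 (in A, exclude), 15 (not in A, include), 16 (in A, exclude), 17 (not in A, include), 18 (not in A, include), 19 (not in A, include), 20 (in A, exclude), 21 (not in A, include), 22 (in A, exclude)
A' = {2, 4, 5, 7, 8, 12, 13, 15, 17, 18, 19, 21}

{2, 4, 5, 7, 8, 12, 13, 15, 17, 18, 19, 21}


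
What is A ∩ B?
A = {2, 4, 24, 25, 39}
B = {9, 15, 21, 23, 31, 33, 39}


Set A = {2, 4, 24, 25, 39}
Set B = {9, 15, 21, 23, 31, 33, 39}
A ∩ B includes only elements in both sets.
Check each element of A against B:
2 ✗, 4 ✗, 24 ✗, 25 ✗, 39 ✓
A ∩ B = {39}

{39}


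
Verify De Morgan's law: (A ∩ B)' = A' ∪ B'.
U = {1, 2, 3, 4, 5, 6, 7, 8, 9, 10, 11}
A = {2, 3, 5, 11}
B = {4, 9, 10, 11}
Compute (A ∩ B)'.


U = {1, 2, 3, 4, 5, 6, 7, 8, 9, 10, 11}
A = {2, 3, 5, 11}, B = {4, 9, 10, 11}
A ∩ B = {11}
(A ∩ B)' = U \ (A ∩ B) = {1, 2, 3, 4, 5, 6, 7, 8, 9, 10}
Verification via A' ∪ B': A' = {1, 4, 6, 7, 8, 9, 10}, B' = {1, 2, 3, 5, 6, 7, 8}
A' ∪ B' = {1, 2, 3, 4, 5, 6, 7, 8, 9, 10} ✓

{1, 2, 3, 4, 5, 6, 7, 8, 9, 10}
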